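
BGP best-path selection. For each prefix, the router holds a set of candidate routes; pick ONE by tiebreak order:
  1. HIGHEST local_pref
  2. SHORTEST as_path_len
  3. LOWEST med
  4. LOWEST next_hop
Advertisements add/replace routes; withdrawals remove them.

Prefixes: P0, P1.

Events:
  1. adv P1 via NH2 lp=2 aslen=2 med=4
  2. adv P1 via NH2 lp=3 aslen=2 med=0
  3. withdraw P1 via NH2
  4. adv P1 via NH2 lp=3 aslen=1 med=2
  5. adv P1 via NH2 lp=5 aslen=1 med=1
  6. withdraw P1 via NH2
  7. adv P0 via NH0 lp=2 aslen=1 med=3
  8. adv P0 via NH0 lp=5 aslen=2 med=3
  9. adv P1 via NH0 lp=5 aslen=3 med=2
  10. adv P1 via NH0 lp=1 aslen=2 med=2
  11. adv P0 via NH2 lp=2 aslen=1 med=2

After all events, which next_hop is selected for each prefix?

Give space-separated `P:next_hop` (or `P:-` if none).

Op 1: best P0=- P1=NH2
Op 2: best P0=- P1=NH2
Op 3: best P0=- P1=-
Op 4: best P0=- P1=NH2
Op 5: best P0=- P1=NH2
Op 6: best P0=- P1=-
Op 7: best P0=NH0 P1=-
Op 8: best P0=NH0 P1=-
Op 9: best P0=NH0 P1=NH0
Op 10: best P0=NH0 P1=NH0
Op 11: best P0=NH0 P1=NH0

Answer: P0:NH0 P1:NH0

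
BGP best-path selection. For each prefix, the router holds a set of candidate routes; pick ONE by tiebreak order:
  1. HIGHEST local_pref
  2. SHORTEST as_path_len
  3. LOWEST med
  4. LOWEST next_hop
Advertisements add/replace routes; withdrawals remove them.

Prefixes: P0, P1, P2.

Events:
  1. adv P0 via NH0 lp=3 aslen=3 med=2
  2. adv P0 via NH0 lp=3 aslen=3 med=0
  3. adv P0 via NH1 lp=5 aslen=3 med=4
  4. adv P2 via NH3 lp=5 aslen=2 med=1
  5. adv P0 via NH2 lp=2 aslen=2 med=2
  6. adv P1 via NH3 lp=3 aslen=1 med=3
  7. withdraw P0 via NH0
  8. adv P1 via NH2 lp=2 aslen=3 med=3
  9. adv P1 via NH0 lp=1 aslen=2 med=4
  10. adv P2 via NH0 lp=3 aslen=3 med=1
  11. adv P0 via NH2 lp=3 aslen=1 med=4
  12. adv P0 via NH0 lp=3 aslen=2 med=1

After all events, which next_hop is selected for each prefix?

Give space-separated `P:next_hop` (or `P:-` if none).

Answer: P0:NH1 P1:NH3 P2:NH3

Derivation:
Op 1: best P0=NH0 P1=- P2=-
Op 2: best P0=NH0 P1=- P2=-
Op 3: best P0=NH1 P1=- P2=-
Op 4: best P0=NH1 P1=- P2=NH3
Op 5: best P0=NH1 P1=- P2=NH3
Op 6: best P0=NH1 P1=NH3 P2=NH3
Op 7: best P0=NH1 P1=NH3 P2=NH3
Op 8: best P0=NH1 P1=NH3 P2=NH3
Op 9: best P0=NH1 P1=NH3 P2=NH3
Op 10: best P0=NH1 P1=NH3 P2=NH3
Op 11: best P0=NH1 P1=NH3 P2=NH3
Op 12: best P0=NH1 P1=NH3 P2=NH3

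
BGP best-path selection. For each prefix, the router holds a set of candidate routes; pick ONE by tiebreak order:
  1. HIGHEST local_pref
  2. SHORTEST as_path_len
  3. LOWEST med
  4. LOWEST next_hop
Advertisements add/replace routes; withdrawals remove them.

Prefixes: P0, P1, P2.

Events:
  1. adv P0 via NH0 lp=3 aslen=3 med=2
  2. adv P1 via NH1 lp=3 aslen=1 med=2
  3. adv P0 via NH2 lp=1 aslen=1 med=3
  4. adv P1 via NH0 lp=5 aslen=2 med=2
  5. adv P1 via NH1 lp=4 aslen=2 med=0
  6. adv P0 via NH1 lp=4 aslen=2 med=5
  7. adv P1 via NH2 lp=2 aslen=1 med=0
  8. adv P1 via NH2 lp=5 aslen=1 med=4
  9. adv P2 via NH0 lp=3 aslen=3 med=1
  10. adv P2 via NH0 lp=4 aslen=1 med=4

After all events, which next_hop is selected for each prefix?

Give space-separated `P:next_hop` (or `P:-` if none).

Answer: P0:NH1 P1:NH2 P2:NH0

Derivation:
Op 1: best P0=NH0 P1=- P2=-
Op 2: best P0=NH0 P1=NH1 P2=-
Op 3: best P0=NH0 P1=NH1 P2=-
Op 4: best P0=NH0 P1=NH0 P2=-
Op 5: best P0=NH0 P1=NH0 P2=-
Op 6: best P0=NH1 P1=NH0 P2=-
Op 7: best P0=NH1 P1=NH0 P2=-
Op 8: best P0=NH1 P1=NH2 P2=-
Op 9: best P0=NH1 P1=NH2 P2=NH0
Op 10: best P0=NH1 P1=NH2 P2=NH0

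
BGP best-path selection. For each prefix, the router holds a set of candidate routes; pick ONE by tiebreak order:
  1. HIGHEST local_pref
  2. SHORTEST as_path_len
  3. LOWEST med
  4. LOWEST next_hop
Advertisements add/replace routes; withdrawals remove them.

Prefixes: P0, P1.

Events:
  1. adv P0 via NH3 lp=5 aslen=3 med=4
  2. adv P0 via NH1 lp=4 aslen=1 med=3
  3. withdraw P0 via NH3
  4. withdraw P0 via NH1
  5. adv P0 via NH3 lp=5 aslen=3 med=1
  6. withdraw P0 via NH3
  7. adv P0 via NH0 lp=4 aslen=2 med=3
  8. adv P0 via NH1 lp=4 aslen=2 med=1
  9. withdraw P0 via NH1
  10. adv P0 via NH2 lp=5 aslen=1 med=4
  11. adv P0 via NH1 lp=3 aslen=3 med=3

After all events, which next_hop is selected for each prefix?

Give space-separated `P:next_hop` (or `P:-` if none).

Answer: P0:NH2 P1:-

Derivation:
Op 1: best P0=NH3 P1=-
Op 2: best P0=NH3 P1=-
Op 3: best P0=NH1 P1=-
Op 4: best P0=- P1=-
Op 5: best P0=NH3 P1=-
Op 6: best P0=- P1=-
Op 7: best P0=NH0 P1=-
Op 8: best P0=NH1 P1=-
Op 9: best P0=NH0 P1=-
Op 10: best P0=NH2 P1=-
Op 11: best P0=NH2 P1=-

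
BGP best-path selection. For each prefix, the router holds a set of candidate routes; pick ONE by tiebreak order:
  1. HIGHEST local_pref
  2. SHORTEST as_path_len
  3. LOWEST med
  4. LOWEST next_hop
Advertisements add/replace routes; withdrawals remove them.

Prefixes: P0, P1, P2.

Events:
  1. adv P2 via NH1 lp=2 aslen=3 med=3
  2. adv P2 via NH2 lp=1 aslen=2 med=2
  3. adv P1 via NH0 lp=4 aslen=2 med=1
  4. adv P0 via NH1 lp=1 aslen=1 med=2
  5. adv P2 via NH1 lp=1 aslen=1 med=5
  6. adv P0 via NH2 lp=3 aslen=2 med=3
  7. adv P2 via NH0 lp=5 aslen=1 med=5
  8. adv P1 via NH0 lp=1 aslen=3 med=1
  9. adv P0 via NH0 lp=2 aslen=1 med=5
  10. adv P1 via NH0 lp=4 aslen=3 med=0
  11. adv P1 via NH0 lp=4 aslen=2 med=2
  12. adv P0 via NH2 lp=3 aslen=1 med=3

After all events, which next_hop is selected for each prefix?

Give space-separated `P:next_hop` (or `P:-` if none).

Answer: P0:NH2 P1:NH0 P2:NH0

Derivation:
Op 1: best P0=- P1=- P2=NH1
Op 2: best P0=- P1=- P2=NH1
Op 3: best P0=- P1=NH0 P2=NH1
Op 4: best P0=NH1 P1=NH0 P2=NH1
Op 5: best P0=NH1 P1=NH0 P2=NH1
Op 6: best P0=NH2 P1=NH0 P2=NH1
Op 7: best P0=NH2 P1=NH0 P2=NH0
Op 8: best P0=NH2 P1=NH0 P2=NH0
Op 9: best P0=NH2 P1=NH0 P2=NH0
Op 10: best P0=NH2 P1=NH0 P2=NH0
Op 11: best P0=NH2 P1=NH0 P2=NH0
Op 12: best P0=NH2 P1=NH0 P2=NH0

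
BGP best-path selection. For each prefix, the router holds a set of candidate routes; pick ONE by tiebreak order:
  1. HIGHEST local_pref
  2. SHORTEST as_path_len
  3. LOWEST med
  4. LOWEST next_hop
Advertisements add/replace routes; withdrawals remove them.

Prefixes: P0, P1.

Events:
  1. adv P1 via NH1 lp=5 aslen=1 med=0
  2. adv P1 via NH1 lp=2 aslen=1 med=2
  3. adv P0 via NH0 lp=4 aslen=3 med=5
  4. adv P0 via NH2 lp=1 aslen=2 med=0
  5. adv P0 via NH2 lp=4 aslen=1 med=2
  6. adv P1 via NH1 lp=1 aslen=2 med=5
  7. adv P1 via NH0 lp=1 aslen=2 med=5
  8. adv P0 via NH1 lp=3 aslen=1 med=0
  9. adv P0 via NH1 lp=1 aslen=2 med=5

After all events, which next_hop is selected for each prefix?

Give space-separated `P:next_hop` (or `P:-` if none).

Op 1: best P0=- P1=NH1
Op 2: best P0=- P1=NH1
Op 3: best P0=NH0 P1=NH1
Op 4: best P0=NH0 P1=NH1
Op 5: best P0=NH2 P1=NH1
Op 6: best P0=NH2 P1=NH1
Op 7: best P0=NH2 P1=NH0
Op 8: best P0=NH2 P1=NH0
Op 9: best P0=NH2 P1=NH0

Answer: P0:NH2 P1:NH0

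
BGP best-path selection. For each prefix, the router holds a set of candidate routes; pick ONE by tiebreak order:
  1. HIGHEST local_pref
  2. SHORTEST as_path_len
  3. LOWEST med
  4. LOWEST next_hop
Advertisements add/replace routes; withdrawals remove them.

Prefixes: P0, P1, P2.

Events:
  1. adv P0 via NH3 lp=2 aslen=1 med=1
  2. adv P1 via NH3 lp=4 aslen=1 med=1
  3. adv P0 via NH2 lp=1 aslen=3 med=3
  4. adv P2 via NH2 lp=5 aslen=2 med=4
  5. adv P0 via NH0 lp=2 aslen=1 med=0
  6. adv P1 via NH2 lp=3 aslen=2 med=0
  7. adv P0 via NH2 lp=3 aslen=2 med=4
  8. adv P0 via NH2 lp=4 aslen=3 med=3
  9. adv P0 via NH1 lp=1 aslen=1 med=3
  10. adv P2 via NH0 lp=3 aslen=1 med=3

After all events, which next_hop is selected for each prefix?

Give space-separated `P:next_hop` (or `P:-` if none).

Op 1: best P0=NH3 P1=- P2=-
Op 2: best P0=NH3 P1=NH3 P2=-
Op 3: best P0=NH3 P1=NH3 P2=-
Op 4: best P0=NH3 P1=NH3 P2=NH2
Op 5: best P0=NH0 P1=NH3 P2=NH2
Op 6: best P0=NH0 P1=NH3 P2=NH2
Op 7: best P0=NH2 P1=NH3 P2=NH2
Op 8: best P0=NH2 P1=NH3 P2=NH2
Op 9: best P0=NH2 P1=NH3 P2=NH2
Op 10: best P0=NH2 P1=NH3 P2=NH2

Answer: P0:NH2 P1:NH3 P2:NH2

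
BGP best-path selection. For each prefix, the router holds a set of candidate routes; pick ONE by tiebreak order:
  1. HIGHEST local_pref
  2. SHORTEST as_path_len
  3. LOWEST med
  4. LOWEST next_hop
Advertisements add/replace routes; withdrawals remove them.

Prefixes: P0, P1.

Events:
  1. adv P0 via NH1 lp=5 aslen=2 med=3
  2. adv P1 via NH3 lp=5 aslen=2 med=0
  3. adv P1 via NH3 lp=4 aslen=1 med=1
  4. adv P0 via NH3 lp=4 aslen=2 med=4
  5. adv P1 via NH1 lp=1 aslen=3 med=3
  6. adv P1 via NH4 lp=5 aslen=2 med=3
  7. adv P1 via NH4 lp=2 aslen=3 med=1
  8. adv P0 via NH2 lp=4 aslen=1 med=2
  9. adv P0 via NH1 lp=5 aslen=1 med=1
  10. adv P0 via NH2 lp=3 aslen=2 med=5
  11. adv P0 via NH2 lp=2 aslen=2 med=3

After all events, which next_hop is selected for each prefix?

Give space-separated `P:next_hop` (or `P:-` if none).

Answer: P0:NH1 P1:NH3

Derivation:
Op 1: best P0=NH1 P1=-
Op 2: best P0=NH1 P1=NH3
Op 3: best P0=NH1 P1=NH3
Op 4: best P0=NH1 P1=NH3
Op 5: best P0=NH1 P1=NH3
Op 6: best P0=NH1 P1=NH4
Op 7: best P0=NH1 P1=NH3
Op 8: best P0=NH1 P1=NH3
Op 9: best P0=NH1 P1=NH3
Op 10: best P0=NH1 P1=NH3
Op 11: best P0=NH1 P1=NH3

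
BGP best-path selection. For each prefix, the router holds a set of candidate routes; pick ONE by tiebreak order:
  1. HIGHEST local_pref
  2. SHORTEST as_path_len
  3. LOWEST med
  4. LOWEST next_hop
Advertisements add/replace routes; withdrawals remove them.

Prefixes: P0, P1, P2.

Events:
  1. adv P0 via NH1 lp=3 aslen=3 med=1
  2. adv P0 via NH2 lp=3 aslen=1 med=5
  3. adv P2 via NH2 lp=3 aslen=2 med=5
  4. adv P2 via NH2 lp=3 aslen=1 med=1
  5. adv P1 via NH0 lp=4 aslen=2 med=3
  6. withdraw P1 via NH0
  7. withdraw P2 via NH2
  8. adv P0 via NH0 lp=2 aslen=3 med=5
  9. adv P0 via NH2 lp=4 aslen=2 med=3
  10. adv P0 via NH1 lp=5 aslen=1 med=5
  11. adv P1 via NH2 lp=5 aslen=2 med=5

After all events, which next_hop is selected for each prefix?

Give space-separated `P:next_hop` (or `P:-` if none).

Answer: P0:NH1 P1:NH2 P2:-

Derivation:
Op 1: best P0=NH1 P1=- P2=-
Op 2: best P0=NH2 P1=- P2=-
Op 3: best P0=NH2 P1=- P2=NH2
Op 4: best P0=NH2 P1=- P2=NH2
Op 5: best P0=NH2 P1=NH0 P2=NH2
Op 6: best P0=NH2 P1=- P2=NH2
Op 7: best P0=NH2 P1=- P2=-
Op 8: best P0=NH2 P1=- P2=-
Op 9: best P0=NH2 P1=- P2=-
Op 10: best P0=NH1 P1=- P2=-
Op 11: best P0=NH1 P1=NH2 P2=-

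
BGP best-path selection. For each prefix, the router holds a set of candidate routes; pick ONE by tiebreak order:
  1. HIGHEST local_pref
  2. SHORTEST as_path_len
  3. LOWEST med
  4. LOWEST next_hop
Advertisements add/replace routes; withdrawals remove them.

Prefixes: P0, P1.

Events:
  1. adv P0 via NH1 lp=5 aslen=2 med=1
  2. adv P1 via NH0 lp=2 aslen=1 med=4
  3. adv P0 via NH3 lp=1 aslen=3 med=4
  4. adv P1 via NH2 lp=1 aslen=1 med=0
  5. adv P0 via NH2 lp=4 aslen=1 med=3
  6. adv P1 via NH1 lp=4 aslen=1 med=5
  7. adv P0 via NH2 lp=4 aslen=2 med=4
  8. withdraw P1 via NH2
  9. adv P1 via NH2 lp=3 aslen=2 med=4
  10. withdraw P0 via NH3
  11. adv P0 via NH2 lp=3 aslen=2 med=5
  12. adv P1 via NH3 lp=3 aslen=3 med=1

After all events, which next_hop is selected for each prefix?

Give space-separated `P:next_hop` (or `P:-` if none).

Answer: P0:NH1 P1:NH1

Derivation:
Op 1: best P0=NH1 P1=-
Op 2: best P0=NH1 P1=NH0
Op 3: best P0=NH1 P1=NH0
Op 4: best P0=NH1 P1=NH0
Op 5: best P0=NH1 P1=NH0
Op 6: best P0=NH1 P1=NH1
Op 7: best P0=NH1 P1=NH1
Op 8: best P0=NH1 P1=NH1
Op 9: best P0=NH1 P1=NH1
Op 10: best P0=NH1 P1=NH1
Op 11: best P0=NH1 P1=NH1
Op 12: best P0=NH1 P1=NH1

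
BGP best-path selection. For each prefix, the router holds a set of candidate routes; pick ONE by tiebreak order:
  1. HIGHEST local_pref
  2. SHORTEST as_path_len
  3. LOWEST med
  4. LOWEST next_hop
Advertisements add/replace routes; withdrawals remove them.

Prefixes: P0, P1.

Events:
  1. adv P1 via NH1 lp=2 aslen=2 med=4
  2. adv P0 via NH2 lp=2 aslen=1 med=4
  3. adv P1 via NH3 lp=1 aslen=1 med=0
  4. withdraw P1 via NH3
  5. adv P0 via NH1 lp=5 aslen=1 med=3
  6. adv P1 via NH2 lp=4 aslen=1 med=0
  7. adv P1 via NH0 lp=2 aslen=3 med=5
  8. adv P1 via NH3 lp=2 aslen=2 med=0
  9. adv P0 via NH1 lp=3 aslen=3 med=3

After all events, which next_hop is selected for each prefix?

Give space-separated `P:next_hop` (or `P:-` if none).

Answer: P0:NH1 P1:NH2

Derivation:
Op 1: best P0=- P1=NH1
Op 2: best P0=NH2 P1=NH1
Op 3: best P0=NH2 P1=NH1
Op 4: best P0=NH2 P1=NH1
Op 5: best P0=NH1 P1=NH1
Op 6: best P0=NH1 P1=NH2
Op 7: best P0=NH1 P1=NH2
Op 8: best P0=NH1 P1=NH2
Op 9: best P0=NH1 P1=NH2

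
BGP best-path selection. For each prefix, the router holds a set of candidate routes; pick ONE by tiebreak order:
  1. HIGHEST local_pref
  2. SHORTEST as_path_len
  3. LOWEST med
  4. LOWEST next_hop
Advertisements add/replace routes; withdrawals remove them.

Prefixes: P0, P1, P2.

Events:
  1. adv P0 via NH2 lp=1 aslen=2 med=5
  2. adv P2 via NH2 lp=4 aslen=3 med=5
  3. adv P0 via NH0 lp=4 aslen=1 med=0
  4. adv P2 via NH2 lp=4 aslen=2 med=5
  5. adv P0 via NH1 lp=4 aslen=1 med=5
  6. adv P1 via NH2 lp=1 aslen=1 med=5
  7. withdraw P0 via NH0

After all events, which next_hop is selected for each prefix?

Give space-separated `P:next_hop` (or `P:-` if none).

Op 1: best P0=NH2 P1=- P2=-
Op 2: best P0=NH2 P1=- P2=NH2
Op 3: best P0=NH0 P1=- P2=NH2
Op 4: best P0=NH0 P1=- P2=NH2
Op 5: best P0=NH0 P1=- P2=NH2
Op 6: best P0=NH0 P1=NH2 P2=NH2
Op 7: best P0=NH1 P1=NH2 P2=NH2

Answer: P0:NH1 P1:NH2 P2:NH2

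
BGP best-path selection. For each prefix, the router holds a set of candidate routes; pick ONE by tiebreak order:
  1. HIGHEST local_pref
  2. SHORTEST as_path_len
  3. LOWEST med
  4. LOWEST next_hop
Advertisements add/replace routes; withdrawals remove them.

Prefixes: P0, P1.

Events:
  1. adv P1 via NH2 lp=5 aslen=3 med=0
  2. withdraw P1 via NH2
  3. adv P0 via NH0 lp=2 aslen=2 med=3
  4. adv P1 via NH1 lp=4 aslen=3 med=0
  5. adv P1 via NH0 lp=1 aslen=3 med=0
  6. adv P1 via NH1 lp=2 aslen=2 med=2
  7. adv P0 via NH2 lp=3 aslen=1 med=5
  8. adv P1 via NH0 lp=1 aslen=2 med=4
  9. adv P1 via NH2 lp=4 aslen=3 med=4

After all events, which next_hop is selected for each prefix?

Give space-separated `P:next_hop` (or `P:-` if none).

Op 1: best P0=- P1=NH2
Op 2: best P0=- P1=-
Op 3: best P0=NH0 P1=-
Op 4: best P0=NH0 P1=NH1
Op 5: best P0=NH0 P1=NH1
Op 6: best P0=NH0 P1=NH1
Op 7: best P0=NH2 P1=NH1
Op 8: best P0=NH2 P1=NH1
Op 9: best P0=NH2 P1=NH2

Answer: P0:NH2 P1:NH2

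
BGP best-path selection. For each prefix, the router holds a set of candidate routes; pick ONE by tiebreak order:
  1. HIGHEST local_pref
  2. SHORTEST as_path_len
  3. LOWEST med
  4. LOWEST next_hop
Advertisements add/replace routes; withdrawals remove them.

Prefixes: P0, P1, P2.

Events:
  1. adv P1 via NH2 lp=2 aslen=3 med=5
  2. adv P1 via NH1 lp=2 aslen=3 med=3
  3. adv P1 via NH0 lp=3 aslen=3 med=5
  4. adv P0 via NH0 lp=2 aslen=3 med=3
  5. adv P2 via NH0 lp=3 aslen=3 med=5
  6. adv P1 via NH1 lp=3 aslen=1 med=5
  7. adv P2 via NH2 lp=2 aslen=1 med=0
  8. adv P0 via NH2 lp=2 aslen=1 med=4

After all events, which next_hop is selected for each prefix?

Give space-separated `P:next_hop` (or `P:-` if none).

Op 1: best P0=- P1=NH2 P2=-
Op 2: best P0=- P1=NH1 P2=-
Op 3: best P0=- P1=NH0 P2=-
Op 4: best P0=NH0 P1=NH0 P2=-
Op 5: best P0=NH0 P1=NH0 P2=NH0
Op 6: best P0=NH0 P1=NH1 P2=NH0
Op 7: best P0=NH0 P1=NH1 P2=NH0
Op 8: best P0=NH2 P1=NH1 P2=NH0

Answer: P0:NH2 P1:NH1 P2:NH0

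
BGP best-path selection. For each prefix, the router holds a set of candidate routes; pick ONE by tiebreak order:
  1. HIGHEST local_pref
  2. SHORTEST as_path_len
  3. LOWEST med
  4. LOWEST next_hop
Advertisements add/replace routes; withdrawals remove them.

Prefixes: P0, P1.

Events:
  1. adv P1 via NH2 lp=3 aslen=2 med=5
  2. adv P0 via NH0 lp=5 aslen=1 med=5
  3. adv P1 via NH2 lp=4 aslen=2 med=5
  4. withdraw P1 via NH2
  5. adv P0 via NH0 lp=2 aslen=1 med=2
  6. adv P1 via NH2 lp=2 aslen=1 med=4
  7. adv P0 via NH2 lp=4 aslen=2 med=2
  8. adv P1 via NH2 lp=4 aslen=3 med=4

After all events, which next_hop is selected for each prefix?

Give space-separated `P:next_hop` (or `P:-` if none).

Answer: P0:NH2 P1:NH2

Derivation:
Op 1: best P0=- P1=NH2
Op 2: best P0=NH0 P1=NH2
Op 3: best P0=NH0 P1=NH2
Op 4: best P0=NH0 P1=-
Op 5: best P0=NH0 P1=-
Op 6: best P0=NH0 P1=NH2
Op 7: best P0=NH2 P1=NH2
Op 8: best P0=NH2 P1=NH2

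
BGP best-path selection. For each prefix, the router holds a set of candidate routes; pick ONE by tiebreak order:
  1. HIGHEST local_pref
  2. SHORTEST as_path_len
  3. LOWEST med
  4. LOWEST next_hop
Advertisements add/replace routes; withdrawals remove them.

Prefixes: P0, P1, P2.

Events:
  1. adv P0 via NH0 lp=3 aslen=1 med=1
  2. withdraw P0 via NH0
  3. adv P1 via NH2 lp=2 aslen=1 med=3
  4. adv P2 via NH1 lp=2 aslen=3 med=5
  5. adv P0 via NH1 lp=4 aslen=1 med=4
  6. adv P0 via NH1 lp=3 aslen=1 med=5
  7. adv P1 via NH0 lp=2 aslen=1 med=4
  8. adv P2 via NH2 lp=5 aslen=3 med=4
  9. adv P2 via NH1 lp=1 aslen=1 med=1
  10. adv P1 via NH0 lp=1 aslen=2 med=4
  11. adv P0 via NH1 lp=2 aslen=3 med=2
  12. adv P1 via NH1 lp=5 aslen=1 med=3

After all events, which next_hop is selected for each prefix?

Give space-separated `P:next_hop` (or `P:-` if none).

Answer: P0:NH1 P1:NH1 P2:NH2

Derivation:
Op 1: best P0=NH0 P1=- P2=-
Op 2: best P0=- P1=- P2=-
Op 3: best P0=- P1=NH2 P2=-
Op 4: best P0=- P1=NH2 P2=NH1
Op 5: best P0=NH1 P1=NH2 P2=NH1
Op 6: best P0=NH1 P1=NH2 P2=NH1
Op 7: best P0=NH1 P1=NH2 P2=NH1
Op 8: best P0=NH1 P1=NH2 P2=NH2
Op 9: best P0=NH1 P1=NH2 P2=NH2
Op 10: best P0=NH1 P1=NH2 P2=NH2
Op 11: best P0=NH1 P1=NH2 P2=NH2
Op 12: best P0=NH1 P1=NH1 P2=NH2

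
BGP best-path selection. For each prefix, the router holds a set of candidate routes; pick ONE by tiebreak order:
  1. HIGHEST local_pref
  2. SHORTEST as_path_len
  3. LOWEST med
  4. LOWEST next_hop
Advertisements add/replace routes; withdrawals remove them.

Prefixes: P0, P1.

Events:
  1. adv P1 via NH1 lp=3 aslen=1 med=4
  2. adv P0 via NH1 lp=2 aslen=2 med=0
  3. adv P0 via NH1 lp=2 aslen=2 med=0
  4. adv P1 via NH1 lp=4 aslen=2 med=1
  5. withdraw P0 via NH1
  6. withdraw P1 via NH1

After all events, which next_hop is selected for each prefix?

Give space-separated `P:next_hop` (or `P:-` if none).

Answer: P0:- P1:-

Derivation:
Op 1: best P0=- P1=NH1
Op 2: best P0=NH1 P1=NH1
Op 3: best P0=NH1 P1=NH1
Op 4: best P0=NH1 P1=NH1
Op 5: best P0=- P1=NH1
Op 6: best P0=- P1=-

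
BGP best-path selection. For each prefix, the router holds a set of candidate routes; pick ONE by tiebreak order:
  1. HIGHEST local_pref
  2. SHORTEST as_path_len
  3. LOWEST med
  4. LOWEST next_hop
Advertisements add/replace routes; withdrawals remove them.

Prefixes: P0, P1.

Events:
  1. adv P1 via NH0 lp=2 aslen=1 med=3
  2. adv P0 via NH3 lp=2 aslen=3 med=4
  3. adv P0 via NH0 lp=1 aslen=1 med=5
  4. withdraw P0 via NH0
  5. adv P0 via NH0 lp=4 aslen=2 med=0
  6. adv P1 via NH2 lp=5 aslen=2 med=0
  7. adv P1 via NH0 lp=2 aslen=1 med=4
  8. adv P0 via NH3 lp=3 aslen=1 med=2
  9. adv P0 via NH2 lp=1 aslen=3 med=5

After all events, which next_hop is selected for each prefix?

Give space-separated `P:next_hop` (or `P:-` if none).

Op 1: best P0=- P1=NH0
Op 2: best P0=NH3 P1=NH0
Op 3: best P0=NH3 P1=NH0
Op 4: best P0=NH3 P1=NH0
Op 5: best P0=NH0 P1=NH0
Op 6: best P0=NH0 P1=NH2
Op 7: best P0=NH0 P1=NH2
Op 8: best P0=NH0 P1=NH2
Op 9: best P0=NH0 P1=NH2

Answer: P0:NH0 P1:NH2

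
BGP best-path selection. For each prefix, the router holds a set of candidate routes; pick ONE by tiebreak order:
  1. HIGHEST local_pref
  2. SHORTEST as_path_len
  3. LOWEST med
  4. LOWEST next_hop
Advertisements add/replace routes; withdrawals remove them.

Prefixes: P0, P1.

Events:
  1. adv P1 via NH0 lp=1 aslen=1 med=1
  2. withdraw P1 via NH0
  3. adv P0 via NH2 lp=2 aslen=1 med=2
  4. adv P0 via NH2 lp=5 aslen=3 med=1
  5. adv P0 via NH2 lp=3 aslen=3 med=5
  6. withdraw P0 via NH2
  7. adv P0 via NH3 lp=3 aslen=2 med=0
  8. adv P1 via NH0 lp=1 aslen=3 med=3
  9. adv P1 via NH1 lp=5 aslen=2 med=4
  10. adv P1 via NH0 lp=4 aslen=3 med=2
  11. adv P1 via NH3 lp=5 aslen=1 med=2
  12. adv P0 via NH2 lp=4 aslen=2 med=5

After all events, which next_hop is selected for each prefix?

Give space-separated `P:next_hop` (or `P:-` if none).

Answer: P0:NH2 P1:NH3

Derivation:
Op 1: best P0=- P1=NH0
Op 2: best P0=- P1=-
Op 3: best P0=NH2 P1=-
Op 4: best P0=NH2 P1=-
Op 5: best P0=NH2 P1=-
Op 6: best P0=- P1=-
Op 7: best P0=NH3 P1=-
Op 8: best P0=NH3 P1=NH0
Op 9: best P0=NH3 P1=NH1
Op 10: best P0=NH3 P1=NH1
Op 11: best P0=NH3 P1=NH3
Op 12: best P0=NH2 P1=NH3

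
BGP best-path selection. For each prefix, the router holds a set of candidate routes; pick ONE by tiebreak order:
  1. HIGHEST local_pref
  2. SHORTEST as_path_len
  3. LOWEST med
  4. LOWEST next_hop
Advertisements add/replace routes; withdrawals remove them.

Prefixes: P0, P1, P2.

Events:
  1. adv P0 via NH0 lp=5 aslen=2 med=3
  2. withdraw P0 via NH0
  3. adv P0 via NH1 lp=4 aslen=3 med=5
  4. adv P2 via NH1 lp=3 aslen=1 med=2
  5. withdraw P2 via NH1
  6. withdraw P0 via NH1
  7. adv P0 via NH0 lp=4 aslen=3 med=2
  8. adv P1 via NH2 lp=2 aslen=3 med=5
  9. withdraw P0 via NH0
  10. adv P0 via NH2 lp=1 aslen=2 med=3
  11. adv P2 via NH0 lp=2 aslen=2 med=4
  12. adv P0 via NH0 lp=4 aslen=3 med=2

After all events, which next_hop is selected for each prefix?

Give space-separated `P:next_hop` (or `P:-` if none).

Op 1: best P0=NH0 P1=- P2=-
Op 2: best P0=- P1=- P2=-
Op 3: best P0=NH1 P1=- P2=-
Op 4: best P0=NH1 P1=- P2=NH1
Op 5: best P0=NH1 P1=- P2=-
Op 6: best P0=- P1=- P2=-
Op 7: best P0=NH0 P1=- P2=-
Op 8: best P0=NH0 P1=NH2 P2=-
Op 9: best P0=- P1=NH2 P2=-
Op 10: best P0=NH2 P1=NH2 P2=-
Op 11: best P0=NH2 P1=NH2 P2=NH0
Op 12: best P0=NH0 P1=NH2 P2=NH0

Answer: P0:NH0 P1:NH2 P2:NH0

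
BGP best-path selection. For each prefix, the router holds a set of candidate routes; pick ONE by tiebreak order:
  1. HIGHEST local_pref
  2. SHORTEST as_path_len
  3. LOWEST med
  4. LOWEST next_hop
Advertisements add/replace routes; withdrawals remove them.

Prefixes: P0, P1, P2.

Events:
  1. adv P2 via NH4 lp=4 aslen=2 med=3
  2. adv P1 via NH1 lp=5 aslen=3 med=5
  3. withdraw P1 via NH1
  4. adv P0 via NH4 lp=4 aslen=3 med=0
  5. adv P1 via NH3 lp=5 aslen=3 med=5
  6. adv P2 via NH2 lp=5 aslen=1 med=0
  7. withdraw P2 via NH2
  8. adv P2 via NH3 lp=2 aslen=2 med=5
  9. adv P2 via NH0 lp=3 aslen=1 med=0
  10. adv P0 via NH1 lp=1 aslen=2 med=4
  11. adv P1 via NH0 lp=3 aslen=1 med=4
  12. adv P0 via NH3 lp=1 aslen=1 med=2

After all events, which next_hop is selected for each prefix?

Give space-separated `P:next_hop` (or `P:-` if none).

Answer: P0:NH4 P1:NH3 P2:NH4

Derivation:
Op 1: best P0=- P1=- P2=NH4
Op 2: best P0=- P1=NH1 P2=NH4
Op 3: best P0=- P1=- P2=NH4
Op 4: best P0=NH4 P1=- P2=NH4
Op 5: best P0=NH4 P1=NH3 P2=NH4
Op 6: best P0=NH4 P1=NH3 P2=NH2
Op 7: best P0=NH4 P1=NH3 P2=NH4
Op 8: best P0=NH4 P1=NH3 P2=NH4
Op 9: best P0=NH4 P1=NH3 P2=NH4
Op 10: best P0=NH4 P1=NH3 P2=NH4
Op 11: best P0=NH4 P1=NH3 P2=NH4
Op 12: best P0=NH4 P1=NH3 P2=NH4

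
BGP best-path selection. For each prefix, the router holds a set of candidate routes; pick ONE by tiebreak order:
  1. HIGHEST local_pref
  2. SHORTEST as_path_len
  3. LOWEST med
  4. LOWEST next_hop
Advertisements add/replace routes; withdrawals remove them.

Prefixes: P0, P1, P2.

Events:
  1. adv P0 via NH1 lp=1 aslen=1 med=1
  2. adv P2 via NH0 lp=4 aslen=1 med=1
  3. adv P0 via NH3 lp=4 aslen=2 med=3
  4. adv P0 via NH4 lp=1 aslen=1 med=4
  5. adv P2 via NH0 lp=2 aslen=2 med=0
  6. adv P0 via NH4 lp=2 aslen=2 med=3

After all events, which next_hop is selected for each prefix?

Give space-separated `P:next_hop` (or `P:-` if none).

Answer: P0:NH3 P1:- P2:NH0

Derivation:
Op 1: best P0=NH1 P1=- P2=-
Op 2: best P0=NH1 P1=- P2=NH0
Op 3: best P0=NH3 P1=- P2=NH0
Op 4: best P0=NH3 P1=- P2=NH0
Op 5: best P0=NH3 P1=- P2=NH0
Op 6: best P0=NH3 P1=- P2=NH0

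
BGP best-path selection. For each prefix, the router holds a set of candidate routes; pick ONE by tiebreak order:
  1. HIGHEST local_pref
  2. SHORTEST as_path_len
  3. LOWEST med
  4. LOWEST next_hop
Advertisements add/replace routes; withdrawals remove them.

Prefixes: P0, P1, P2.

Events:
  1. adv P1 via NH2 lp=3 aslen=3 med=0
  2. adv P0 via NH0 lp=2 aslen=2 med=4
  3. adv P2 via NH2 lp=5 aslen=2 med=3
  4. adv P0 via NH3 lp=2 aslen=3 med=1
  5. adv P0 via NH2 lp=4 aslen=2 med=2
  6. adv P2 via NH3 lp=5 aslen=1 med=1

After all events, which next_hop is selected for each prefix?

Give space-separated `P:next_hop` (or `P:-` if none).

Answer: P0:NH2 P1:NH2 P2:NH3

Derivation:
Op 1: best P0=- P1=NH2 P2=-
Op 2: best P0=NH0 P1=NH2 P2=-
Op 3: best P0=NH0 P1=NH2 P2=NH2
Op 4: best P0=NH0 P1=NH2 P2=NH2
Op 5: best P0=NH2 P1=NH2 P2=NH2
Op 6: best P0=NH2 P1=NH2 P2=NH3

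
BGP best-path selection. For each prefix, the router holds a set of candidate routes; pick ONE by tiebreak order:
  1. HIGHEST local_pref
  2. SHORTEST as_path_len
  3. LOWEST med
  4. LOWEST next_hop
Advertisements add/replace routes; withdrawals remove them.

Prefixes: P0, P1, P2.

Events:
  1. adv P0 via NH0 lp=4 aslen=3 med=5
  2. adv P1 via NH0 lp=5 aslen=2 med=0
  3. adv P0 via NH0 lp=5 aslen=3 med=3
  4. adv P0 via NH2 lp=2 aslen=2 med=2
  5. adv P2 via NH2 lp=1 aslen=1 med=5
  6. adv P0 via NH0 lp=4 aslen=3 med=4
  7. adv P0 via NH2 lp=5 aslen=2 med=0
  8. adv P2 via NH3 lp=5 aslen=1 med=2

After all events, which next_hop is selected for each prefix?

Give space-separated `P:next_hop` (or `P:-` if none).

Answer: P0:NH2 P1:NH0 P2:NH3

Derivation:
Op 1: best P0=NH0 P1=- P2=-
Op 2: best P0=NH0 P1=NH0 P2=-
Op 3: best P0=NH0 P1=NH0 P2=-
Op 4: best P0=NH0 P1=NH0 P2=-
Op 5: best P0=NH0 P1=NH0 P2=NH2
Op 6: best P0=NH0 P1=NH0 P2=NH2
Op 7: best P0=NH2 P1=NH0 P2=NH2
Op 8: best P0=NH2 P1=NH0 P2=NH3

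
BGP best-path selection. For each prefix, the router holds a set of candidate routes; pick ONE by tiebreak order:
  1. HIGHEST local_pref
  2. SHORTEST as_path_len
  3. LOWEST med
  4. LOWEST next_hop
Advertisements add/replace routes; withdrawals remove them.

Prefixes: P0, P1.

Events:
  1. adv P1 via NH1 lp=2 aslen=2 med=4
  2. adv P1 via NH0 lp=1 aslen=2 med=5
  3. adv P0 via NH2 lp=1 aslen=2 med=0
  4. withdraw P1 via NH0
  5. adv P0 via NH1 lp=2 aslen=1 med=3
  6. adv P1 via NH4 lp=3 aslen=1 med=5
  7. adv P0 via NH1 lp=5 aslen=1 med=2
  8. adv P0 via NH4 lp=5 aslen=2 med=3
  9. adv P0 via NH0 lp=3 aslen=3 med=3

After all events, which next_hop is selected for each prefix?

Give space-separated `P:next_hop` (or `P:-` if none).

Op 1: best P0=- P1=NH1
Op 2: best P0=- P1=NH1
Op 3: best P0=NH2 P1=NH1
Op 4: best P0=NH2 P1=NH1
Op 5: best P0=NH1 P1=NH1
Op 6: best P0=NH1 P1=NH4
Op 7: best P0=NH1 P1=NH4
Op 8: best P0=NH1 P1=NH4
Op 9: best P0=NH1 P1=NH4

Answer: P0:NH1 P1:NH4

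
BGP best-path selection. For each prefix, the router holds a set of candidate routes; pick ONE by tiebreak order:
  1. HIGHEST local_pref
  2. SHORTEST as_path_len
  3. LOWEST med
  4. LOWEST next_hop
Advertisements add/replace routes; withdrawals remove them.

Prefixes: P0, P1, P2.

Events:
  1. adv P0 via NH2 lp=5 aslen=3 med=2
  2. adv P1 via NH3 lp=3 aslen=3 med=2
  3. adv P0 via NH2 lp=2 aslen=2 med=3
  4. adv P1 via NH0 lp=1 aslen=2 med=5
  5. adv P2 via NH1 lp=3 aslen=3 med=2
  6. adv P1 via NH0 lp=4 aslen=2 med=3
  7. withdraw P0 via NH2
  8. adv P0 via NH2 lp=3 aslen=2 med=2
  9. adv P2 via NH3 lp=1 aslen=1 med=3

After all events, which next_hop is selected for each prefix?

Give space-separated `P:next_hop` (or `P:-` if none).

Answer: P0:NH2 P1:NH0 P2:NH1

Derivation:
Op 1: best P0=NH2 P1=- P2=-
Op 2: best P0=NH2 P1=NH3 P2=-
Op 3: best P0=NH2 P1=NH3 P2=-
Op 4: best P0=NH2 P1=NH3 P2=-
Op 5: best P0=NH2 P1=NH3 P2=NH1
Op 6: best P0=NH2 P1=NH0 P2=NH1
Op 7: best P0=- P1=NH0 P2=NH1
Op 8: best P0=NH2 P1=NH0 P2=NH1
Op 9: best P0=NH2 P1=NH0 P2=NH1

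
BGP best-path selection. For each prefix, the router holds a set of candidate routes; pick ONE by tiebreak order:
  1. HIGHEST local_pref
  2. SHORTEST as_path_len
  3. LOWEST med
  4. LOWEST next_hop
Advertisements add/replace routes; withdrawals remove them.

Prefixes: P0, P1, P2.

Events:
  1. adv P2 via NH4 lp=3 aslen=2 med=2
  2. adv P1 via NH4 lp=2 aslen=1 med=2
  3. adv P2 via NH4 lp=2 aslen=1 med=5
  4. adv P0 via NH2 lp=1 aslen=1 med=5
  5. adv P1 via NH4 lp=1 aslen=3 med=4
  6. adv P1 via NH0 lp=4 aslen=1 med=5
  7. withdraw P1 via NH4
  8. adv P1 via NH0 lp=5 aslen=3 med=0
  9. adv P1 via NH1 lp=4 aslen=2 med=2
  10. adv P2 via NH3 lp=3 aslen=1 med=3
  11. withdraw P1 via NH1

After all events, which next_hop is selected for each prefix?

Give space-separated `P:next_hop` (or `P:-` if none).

Op 1: best P0=- P1=- P2=NH4
Op 2: best P0=- P1=NH4 P2=NH4
Op 3: best P0=- P1=NH4 P2=NH4
Op 4: best P0=NH2 P1=NH4 P2=NH4
Op 5: best P0=NH2 P1=NH4 P2=NH4
Op 6: best P0=NH2 P1=NH0 P2=NH4
Op 7: best P0=NH2 P1=NH0 P2=NH4
Op 8: best P0=NH2 P1=NH0 P2=NH4
Op 9: best P0=NH2 P1=NH0 P2=NH4
Op 10: best P0=NH2 P1=NH0 P2=NH3
Op 11: best P0=NH2 P1=NH0 P2=NH3

Answer: P0:NH2 P1:NH0 P2:NH3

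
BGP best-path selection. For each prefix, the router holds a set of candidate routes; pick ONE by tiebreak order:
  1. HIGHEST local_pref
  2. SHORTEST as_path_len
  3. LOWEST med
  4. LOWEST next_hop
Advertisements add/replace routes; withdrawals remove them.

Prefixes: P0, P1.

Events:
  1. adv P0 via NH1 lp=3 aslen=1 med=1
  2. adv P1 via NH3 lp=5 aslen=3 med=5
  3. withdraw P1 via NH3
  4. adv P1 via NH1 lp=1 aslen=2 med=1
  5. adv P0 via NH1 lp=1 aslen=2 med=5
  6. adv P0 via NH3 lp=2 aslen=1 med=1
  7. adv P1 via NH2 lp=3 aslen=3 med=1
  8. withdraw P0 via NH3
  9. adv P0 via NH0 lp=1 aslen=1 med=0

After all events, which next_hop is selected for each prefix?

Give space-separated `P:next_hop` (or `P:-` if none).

Answer: P0:NH0 P1:NH2

Derivation:
Op 1: best P0=NH1 P1=-
Op 2: best P0=NH1 P1=NH3
Op 3: best P0=NH1 P1=-
Op 4: best P0=NH1 P1=NH1
Op 5: best P0=NH1 P1=NH1
Op 6: best P0=NH3 P1=NH1
Op 7: best P0=NH3 P1=NH2
Op 8: best P0=NH1 P1=NH2
Op 9: best P0=NH0 P1=NH2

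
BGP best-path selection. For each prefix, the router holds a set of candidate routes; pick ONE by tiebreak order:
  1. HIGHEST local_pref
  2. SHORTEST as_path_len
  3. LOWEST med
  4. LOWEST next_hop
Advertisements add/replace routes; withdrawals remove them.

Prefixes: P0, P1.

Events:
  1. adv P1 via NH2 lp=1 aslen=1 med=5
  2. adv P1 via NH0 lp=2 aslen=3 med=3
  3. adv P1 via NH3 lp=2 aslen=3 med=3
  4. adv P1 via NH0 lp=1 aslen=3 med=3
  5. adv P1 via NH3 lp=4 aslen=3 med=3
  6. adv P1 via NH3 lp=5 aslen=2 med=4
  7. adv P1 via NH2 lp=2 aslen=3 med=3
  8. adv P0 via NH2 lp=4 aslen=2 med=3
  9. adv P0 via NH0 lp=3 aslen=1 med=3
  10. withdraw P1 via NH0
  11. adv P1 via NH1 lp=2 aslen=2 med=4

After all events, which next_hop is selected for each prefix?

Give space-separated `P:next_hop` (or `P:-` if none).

Answer: P0:NH2 P1:NH3

Derivation:
Op 1: best P0=- P1=NH2
Op 2: best P0=- P1=NH0
Op 3: best P0=- P1=NH0
Op 4: best P0=- P1=NH3
Op 5: best P0=- P1=NH3
Op 6: best P0=- P1=NH3
Op 7: best P0=- P1=NH3
Op 8: best P0=NH2 P1=NH3
Op 9: best P0=NH2 P1=NH3
Op 10: best P0=NH2 P1=NH3
Op 11: best P0=NH2 P1=NH3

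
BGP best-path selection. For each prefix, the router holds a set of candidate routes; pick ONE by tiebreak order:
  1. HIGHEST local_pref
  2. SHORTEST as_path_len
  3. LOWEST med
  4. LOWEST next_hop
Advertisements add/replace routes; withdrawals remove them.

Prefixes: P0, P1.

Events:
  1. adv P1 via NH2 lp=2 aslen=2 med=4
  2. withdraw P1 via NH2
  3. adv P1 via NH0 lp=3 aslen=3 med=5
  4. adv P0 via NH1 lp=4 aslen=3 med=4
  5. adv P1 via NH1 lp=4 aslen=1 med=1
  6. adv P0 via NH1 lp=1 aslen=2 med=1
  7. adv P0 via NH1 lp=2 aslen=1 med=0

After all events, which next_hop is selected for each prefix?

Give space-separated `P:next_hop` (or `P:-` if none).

Answer: P0:NH1 P1:NH1

Derivation:
Op 1: best P0=- P1=NH2
Op 2: best P0=- P1=-
Op 3: best P0=- P1=NH0
Op 4: best P0=NH1 P1=NH0
Op 5: best P0=NH1 P1=NH1
Op 6: best P0=NH1 P1=NH1
Op 7: best P0=NH1 P1=NH1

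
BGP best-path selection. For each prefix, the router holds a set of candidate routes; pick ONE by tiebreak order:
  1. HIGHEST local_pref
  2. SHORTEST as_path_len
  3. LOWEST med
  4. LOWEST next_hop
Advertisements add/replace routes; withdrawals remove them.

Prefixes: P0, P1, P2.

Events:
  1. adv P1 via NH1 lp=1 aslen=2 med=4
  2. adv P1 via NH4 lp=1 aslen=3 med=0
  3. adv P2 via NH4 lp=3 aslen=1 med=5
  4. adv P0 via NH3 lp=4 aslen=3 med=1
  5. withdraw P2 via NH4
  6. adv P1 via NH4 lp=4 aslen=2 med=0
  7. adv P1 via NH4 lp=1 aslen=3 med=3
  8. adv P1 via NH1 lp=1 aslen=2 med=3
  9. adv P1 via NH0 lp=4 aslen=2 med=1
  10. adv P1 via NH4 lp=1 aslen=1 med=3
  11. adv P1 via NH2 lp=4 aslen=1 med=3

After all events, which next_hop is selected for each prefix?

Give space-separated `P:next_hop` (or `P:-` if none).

Op 1: best P0=- P1=NH1 P2=-
Op 2: best P0=- P1=NH1 P2=-
Op 3: best P0=- P1=NH1 P2=NH4
Op 4: best P0=NH3 P1=NH1 P2=NH4
Op 5: best P0=NH3 P1=NH1 P2=-
Op 6: best P0=NH3 P1=NH4 P2=-
Op 7: best P0=NH3 P1=NH1 P2=-
Op 8: best P0=NH3 P1=NH1 P2=-
Op 9: best P0=NH3 P1=NH0 P2=-
Op 10: best P0=NH3 P1=NH0 P2=-
Op 11: best P0=NH3 P1=NH2 P2=-

Answer: P0:NH3 P1:NH2 P2:-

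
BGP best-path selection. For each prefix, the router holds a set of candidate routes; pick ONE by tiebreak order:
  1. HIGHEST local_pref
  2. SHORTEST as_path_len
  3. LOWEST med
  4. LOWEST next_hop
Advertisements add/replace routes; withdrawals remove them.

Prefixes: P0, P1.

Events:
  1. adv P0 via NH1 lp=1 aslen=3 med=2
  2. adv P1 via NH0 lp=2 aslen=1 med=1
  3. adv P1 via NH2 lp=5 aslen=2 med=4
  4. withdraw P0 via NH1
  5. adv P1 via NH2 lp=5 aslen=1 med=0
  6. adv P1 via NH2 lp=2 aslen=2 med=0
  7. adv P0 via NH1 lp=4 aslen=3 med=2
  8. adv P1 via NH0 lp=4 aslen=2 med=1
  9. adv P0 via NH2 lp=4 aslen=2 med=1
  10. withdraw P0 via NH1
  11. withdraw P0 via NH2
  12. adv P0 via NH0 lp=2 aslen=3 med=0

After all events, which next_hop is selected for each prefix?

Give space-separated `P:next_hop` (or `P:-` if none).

Op 1: best P0=NH1 P1=-
Op 2: best P0=NH1 P1=NH0
Op 3: best P0=NH1 P1=NH2
Op 4: best P0=- P1=NH2
Op 5: best P0=- P1=NH2
Op 6: best P0=- P1=NH0
Op 7: best P0=NH1 P1=NH0
Op 8: best P0=NH1 P1=NH0
Op 9: best P0=NH2 P1=NH0
Op 10: best P0=NH2 P1=NH0
Op 11: best P0=- P1=NH0
Op 12: best P0=NH0 P1=NH0

Answer: P0:NH0 P1:NH0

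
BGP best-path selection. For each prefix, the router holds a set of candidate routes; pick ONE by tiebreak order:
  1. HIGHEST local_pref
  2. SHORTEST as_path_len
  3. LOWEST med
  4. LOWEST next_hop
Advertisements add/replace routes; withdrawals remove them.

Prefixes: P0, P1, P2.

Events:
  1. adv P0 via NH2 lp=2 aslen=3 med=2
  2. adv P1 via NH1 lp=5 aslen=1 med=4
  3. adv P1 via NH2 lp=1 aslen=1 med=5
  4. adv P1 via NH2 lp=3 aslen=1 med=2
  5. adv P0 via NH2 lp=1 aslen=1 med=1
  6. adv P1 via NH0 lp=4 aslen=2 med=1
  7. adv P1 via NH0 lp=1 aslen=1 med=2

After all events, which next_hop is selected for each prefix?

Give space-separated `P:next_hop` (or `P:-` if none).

Answer: P0:NH2 P1:NH1 P2:-

Derivation:
Op 1: best P0=NH2 P1=- P2=-
Op 2: best P0=NH2 P1=NH1 P2=-
Op 3: best P0=NH2 P1=NH1 P2=-
Op 4: best P0=NH2 P1=NH1 P2=-
Op 5: best P0=NH2 P1=NH1 P2=-
Op 6: best P0=NH2 P1=NH1 P2=-
Op 7: best P0=NH2 P1=NH1 P2=-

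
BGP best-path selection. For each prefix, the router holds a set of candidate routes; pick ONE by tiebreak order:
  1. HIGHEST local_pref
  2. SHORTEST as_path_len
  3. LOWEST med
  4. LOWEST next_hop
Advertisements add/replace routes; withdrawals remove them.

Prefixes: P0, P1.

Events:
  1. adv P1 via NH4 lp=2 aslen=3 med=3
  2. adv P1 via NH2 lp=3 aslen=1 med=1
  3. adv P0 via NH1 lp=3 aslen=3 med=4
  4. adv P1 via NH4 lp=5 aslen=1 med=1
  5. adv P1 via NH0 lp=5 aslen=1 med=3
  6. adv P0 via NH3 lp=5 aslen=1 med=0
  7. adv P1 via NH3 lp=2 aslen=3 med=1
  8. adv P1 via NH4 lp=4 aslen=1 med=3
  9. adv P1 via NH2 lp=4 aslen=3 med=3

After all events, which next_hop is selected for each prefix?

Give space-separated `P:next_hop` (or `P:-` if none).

Op 1: best P0=- P1=NH4
Op 2: best P0=- P1=NH2
Op 3: best P0=NH1 P1=NH2
Op 4: best P0=NH1 P1=NH4
Op 5: best P0=NH1 P1=NH4
Op 6: best P0=NH3 P1=NH4
Op 7: best P0=NH3 P1=NH4
Op 8: best P0=NH3 P1=NH0
Op 9: best P0=NH3 P1=NH0

Answer: P0:NH3 P1:NH0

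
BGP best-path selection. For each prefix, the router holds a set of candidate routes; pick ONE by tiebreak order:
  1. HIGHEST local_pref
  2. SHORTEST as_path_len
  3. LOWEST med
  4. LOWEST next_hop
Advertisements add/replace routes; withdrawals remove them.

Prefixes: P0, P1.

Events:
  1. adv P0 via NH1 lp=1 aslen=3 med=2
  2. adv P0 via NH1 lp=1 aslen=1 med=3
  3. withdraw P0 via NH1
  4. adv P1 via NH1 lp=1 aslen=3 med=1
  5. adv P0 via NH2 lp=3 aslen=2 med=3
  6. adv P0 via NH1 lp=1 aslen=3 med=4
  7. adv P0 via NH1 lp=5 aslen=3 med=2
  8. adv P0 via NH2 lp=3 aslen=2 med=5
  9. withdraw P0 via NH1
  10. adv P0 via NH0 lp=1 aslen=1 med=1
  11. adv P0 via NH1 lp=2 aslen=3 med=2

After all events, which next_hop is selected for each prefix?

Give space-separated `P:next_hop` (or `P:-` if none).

Op 1: best P0=NH1 P1=-
Op 2: best P0=NH1 P1=-
Op 3: best P0=- P1=-
Op 4: best P0=- P1=NH1
Op 5: best P0=NH2 P1=NH1
Op 6: best P0=NH2 P1=NH1
Op 7: best P0=NH1 P1=NH1
Op 8: best P0=NH1 P1=NH1
Op 9: best P0=NH2 P1=NH1
Op 10: best P0=NH2 P1=NH1
Op 11: best P0=NH2 P1=NH1

Answer: P0:NH2 P1:NH1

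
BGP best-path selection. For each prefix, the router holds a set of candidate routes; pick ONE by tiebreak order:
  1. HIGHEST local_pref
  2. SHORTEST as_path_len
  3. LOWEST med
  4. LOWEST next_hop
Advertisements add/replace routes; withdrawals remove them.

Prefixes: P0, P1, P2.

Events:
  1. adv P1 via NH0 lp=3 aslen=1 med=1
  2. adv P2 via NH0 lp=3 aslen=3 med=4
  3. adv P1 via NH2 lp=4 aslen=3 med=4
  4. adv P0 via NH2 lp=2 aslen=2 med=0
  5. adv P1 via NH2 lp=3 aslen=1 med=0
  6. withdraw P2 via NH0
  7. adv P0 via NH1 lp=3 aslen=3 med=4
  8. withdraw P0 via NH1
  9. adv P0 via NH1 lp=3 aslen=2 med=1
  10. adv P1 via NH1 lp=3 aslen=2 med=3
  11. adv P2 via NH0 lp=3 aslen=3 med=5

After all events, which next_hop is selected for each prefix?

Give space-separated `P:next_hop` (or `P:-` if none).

Op 1: best P0=- P1=NH0 P2=-
Op 2: best P0=- P1=NH0 P2=NH0
Op 3: best P0=- P1=NH2 P2=NH0
Op 4: best P0=NH2 P1=NH2 P2=NH0
Op 5: best P0=NH2 P1=NH2 P2=NH0
Op 6: best P0=NH2 P1=NH2 P2=-
Op 7: best P0=NH1 P1=NH2 P2=-
Op 8: best P0=NH2 P1=NH2 P2=-
Op 9: best P0=NH1 P1=NH2 P2=-
Op 10: best P0=NH1 P1=NH2 P2=-
Op 11: best P0=NH1 P1=NH2 P2=NH0

Answer: P0:NH1 P1:NH2 P2:NH0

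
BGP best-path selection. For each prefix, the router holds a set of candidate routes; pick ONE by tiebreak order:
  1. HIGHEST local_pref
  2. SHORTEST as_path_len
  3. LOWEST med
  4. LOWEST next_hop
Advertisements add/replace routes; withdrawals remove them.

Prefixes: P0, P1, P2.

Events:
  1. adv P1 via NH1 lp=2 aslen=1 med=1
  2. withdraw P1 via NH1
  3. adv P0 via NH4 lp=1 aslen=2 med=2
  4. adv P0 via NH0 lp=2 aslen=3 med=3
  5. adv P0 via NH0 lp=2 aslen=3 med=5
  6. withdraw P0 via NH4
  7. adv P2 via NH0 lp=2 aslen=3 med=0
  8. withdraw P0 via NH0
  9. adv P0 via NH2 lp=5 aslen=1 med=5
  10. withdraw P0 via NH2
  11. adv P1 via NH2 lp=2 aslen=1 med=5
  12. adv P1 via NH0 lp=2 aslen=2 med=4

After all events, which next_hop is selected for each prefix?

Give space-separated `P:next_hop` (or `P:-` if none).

Op 1: best P0=- P1=NH1 P2=-
Op 2: best P0=- P1=- P2=-
Op 3: best P0=NH4 P1=- P2=-
Op 4: best P0=NH0 P1=- P2=-
Op 5: best P0=NH0 P1=- P2=-
Op 6: best P0=NH0 P1=- P2=-
Op 7: best P0=NH0 P1=- P2=NH0
Op 8: best P0=- P1=- P2=NH0
Op 9: best P0=NH2 P1=- P2=NH0
Op 10: best P0=- P1=- P2=NH0
Op 11: best P0=- P1=NH2 P2=NH0
Op 12: best P0=- P1=NH2 P2=NH0

Answer: P0:- P1:NH2 P2:NH0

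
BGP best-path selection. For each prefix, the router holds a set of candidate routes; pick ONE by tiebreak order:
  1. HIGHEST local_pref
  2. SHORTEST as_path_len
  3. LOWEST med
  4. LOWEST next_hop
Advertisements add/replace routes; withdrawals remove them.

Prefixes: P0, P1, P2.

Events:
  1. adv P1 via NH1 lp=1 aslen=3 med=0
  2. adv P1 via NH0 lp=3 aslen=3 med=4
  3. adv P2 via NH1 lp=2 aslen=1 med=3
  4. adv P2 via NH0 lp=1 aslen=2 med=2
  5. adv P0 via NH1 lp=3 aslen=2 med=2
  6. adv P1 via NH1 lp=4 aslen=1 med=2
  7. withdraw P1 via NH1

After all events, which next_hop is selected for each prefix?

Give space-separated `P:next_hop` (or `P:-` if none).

Answer: P0:NH1 P1:NH0 P2:NH1

Derivation:
Op 1: best P0=- P1=NH1 P2=-
Op 2: best P0=- P1=NH0 P2=-
Op 3: best P0=- P1=NH0 P2=NH1
Op 4: best P0=- P1=NH0 P2=NH1
Op 5: best P0=NH1 P1=NH0 P2=NH1
Op 6: best P0=NH1 P1=NH1 P2=NH1
Op 7: best P0=NH1 P1=NH0 P2=NH1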